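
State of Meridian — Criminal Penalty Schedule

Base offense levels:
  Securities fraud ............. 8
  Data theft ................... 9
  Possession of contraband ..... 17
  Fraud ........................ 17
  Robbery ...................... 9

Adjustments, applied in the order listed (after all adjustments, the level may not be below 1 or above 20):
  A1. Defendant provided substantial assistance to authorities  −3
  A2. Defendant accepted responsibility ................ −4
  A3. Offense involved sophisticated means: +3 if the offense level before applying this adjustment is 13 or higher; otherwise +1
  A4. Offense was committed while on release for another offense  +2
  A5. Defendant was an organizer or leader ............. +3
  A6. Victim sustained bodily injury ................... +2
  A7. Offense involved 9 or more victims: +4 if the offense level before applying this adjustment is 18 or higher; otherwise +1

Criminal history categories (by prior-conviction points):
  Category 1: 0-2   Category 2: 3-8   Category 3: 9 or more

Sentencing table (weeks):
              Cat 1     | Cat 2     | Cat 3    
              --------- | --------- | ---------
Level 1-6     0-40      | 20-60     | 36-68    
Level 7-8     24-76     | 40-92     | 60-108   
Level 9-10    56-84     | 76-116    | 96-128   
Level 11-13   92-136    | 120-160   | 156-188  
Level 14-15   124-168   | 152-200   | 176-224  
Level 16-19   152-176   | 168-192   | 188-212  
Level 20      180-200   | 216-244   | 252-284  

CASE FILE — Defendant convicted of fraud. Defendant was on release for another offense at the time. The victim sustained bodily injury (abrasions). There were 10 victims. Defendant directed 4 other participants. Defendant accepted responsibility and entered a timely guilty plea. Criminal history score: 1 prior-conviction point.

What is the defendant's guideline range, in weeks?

Base offense level for fraud: 17.
A1 does not apply.
A2 applies: 17 − 4 = 13.
A3 does not apply.
A4 applies: 13 + 2 = 15.
A5 applies: 15 + 3 = 18.
A6 applies: 18 + 2 = 20.
A7 applies (level before this adjustment is 20 ≥ 18, so +4): 20 + 4 = 24.
Level 24 exceeds the maximum of 20; capped at 20.
Final offense level: 20.
Criminal history: 1 prior point → Category 1 (0-2).
Level 20 falls in the 20 band.
Grid: Level 20 × Category 1 = 180-200 weeks.

180-200 weeks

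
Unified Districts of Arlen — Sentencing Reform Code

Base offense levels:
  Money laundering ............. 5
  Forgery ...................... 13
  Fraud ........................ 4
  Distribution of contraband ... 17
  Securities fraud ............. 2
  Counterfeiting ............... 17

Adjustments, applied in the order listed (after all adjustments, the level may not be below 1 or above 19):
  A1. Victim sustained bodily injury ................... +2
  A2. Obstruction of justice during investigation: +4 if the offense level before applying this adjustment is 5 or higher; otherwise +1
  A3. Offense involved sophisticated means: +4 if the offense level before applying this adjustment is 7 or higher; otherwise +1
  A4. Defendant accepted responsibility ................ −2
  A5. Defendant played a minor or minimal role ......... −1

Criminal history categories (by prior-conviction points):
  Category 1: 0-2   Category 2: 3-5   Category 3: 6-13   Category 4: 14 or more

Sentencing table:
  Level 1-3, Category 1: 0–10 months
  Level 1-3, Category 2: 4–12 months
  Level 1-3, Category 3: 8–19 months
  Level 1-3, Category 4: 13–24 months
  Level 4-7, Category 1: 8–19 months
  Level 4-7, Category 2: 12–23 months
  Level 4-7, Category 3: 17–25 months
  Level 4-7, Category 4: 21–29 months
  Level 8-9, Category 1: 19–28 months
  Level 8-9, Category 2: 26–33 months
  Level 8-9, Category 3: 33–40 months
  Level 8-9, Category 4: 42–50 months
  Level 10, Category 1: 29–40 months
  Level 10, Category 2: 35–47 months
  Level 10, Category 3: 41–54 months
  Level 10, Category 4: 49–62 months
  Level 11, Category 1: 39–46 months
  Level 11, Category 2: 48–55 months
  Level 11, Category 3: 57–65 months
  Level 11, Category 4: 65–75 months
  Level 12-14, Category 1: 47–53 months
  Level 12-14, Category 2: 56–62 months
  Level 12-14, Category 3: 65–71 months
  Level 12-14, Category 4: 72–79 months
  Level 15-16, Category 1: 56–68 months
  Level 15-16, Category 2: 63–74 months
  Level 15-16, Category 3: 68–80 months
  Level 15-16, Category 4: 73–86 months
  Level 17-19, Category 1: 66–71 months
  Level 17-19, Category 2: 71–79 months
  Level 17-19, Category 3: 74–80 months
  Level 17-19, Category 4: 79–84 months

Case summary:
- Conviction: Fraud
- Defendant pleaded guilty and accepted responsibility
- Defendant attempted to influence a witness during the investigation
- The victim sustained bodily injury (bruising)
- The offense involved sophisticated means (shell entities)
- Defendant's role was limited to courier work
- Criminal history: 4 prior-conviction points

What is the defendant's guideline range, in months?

Base offense level for fraud: 4.
A1 applies: 4 + 2 = 6.
A2 applies (level before this adjustment is 6 ≥ 5, so +4): 6 + 4 = 10.
A3 applies (level before this adjustment is 10 ≥ 7, so +4): 10 + 4 = 14.
A4 applies: 14 − 2 = 12.
A5 applies: 12 − 1 = 11.
Final offense level: 11.
Criminal history: 4 prior points → Category 2 (3-5).
Level 11 falls in the 11 band.
Grid: Level 11 × Category 2 = 48-55 months.

48-55 months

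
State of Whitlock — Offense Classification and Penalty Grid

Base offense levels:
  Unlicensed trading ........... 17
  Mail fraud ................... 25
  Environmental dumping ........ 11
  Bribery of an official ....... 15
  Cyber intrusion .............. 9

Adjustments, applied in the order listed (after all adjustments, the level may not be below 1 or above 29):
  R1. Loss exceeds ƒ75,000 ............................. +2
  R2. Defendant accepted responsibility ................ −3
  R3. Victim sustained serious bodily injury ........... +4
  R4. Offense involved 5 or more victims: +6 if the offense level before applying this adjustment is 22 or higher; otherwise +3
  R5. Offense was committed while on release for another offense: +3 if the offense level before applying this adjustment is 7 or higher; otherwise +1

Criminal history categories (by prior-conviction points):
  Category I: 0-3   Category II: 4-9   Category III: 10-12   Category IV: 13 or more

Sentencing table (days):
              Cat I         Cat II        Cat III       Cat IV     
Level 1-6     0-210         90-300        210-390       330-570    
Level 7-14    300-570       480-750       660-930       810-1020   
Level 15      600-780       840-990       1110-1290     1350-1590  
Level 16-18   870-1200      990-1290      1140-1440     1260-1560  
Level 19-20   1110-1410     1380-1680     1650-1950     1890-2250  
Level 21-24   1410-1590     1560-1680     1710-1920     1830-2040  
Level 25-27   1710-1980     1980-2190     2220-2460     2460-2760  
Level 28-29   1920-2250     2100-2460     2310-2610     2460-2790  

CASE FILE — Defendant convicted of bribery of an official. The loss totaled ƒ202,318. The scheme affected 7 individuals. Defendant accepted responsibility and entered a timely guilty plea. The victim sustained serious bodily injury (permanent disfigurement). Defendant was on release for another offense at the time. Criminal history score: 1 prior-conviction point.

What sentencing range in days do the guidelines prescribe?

1410-1590 days

Base offense level for bribery of an official: 15.
R1 applies: 15 + 2 = 17.
R2 applies: 17 − 3 = 14.
R3 applies: 14 + 4 = 18.
R4 applies (level before this adjustment is 18 < 22, so +3): 18 + 3 = 21.
R5 applies (level before this adjustment is 21 ≥ 7, so +3): 21 + 3 = 24.
Final offense level: 24.
Criminal history: 1 prior point → Category I (0-3).
Level 24 falls in the 21-24 band.
Grid: Level 21-24 × Category I = 1410-1590 days.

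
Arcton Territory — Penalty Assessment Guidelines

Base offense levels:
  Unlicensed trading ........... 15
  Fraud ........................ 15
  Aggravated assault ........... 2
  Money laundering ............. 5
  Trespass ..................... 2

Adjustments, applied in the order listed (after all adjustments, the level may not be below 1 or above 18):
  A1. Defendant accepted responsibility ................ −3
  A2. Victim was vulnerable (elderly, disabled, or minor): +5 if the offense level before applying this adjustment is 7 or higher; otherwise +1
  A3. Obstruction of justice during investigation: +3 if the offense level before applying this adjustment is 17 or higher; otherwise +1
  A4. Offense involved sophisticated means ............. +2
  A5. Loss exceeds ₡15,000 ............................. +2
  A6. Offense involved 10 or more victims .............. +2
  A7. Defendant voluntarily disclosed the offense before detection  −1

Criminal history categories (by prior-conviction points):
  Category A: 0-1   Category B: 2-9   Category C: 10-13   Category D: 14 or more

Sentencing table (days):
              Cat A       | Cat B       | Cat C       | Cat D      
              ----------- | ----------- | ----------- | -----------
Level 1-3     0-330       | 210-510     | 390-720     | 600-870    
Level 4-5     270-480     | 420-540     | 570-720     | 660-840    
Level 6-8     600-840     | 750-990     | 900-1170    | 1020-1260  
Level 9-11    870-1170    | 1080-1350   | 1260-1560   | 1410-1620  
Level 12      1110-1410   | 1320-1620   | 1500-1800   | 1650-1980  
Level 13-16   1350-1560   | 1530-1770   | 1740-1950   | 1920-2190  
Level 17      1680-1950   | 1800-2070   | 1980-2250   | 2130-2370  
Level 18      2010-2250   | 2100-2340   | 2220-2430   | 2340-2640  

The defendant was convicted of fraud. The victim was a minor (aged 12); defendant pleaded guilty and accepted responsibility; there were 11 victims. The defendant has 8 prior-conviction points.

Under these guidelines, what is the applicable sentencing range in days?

2100-2340 days

Base offense level for fraud: 15.
A1 applies: 15 − 3 = 12.
A2 applies (level before this adjustment is 12 ≥ 7, so +5): 12 + 5 = 17.
A4 does not apply.
A6 applies: 17 + 2 = 19.
A7 does not apply.
Level 19 exceeds the maximum of 18; capped at 18.
Final offense level: 18.
Criminal history: 8 prior points → Category B (2-9).
Level 18 falls in the 18 band.
Grid: Level 18 × Category B = 2100-2340 days.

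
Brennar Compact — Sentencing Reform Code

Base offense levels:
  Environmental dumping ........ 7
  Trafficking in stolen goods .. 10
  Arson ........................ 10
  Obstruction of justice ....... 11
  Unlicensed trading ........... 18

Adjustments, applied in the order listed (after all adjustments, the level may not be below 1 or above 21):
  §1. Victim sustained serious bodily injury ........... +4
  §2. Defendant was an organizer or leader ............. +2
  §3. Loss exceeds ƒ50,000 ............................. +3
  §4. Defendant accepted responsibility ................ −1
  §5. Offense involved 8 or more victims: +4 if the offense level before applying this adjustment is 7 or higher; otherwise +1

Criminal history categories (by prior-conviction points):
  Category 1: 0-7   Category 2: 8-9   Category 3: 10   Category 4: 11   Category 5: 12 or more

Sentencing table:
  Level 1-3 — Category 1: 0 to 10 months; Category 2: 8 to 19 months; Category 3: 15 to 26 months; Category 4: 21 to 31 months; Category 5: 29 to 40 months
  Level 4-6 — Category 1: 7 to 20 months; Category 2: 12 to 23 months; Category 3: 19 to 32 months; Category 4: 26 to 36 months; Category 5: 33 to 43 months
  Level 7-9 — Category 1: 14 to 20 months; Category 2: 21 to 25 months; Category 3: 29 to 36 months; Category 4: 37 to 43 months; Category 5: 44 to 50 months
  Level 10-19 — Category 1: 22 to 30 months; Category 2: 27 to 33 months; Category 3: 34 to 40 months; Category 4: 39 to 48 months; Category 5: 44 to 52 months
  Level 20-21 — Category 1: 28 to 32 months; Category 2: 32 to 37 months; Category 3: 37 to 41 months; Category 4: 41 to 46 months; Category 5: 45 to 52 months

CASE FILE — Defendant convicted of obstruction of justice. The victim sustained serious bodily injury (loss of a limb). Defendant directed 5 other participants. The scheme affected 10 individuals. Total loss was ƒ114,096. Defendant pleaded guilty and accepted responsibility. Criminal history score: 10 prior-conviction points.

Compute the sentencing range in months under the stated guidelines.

Base offense level for obstruction of justice: 11.
§1 applies: 11 + 4 = 15.
§2 applies: 15 + 2 = 17.
§3 applies: 17 + 3 = 20.
§4 applies: 20 − 1 = 19.
§5 applies (level before this adjustment is 19 ≥ 7, so +4): 19 + 4 = 23.
Level 23 exceeds the maximum of 21; capped at 21.
Final offense level: 21.
Criminal history: 10 prior points → Category 3 (10).
Level 21 falls in the 20-21 band.
Grid: Level 20-21 × Category 3 = 37-41 months.

37-41 months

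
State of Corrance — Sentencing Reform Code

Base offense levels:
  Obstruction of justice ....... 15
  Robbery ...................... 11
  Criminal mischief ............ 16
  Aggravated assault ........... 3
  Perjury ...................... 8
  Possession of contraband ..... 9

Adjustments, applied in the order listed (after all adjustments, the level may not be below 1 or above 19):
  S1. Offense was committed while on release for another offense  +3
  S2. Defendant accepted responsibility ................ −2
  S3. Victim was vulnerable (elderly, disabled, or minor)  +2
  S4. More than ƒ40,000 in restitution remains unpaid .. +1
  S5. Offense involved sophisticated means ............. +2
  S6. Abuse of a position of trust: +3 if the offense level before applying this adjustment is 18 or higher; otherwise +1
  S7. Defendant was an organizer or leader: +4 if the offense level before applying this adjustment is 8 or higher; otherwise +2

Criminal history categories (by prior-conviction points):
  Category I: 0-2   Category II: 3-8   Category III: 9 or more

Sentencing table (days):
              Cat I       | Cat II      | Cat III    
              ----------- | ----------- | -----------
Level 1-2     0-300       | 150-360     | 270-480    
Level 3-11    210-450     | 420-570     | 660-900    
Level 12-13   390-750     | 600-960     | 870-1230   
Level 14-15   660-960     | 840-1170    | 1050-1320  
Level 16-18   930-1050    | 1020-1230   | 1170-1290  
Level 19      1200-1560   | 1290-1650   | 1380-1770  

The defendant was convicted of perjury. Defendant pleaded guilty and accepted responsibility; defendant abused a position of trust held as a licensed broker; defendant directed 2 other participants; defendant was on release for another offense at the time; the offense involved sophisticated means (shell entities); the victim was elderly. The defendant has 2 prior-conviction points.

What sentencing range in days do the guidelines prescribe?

930-1050 days

Base offense level for perjury: 8.
S1 applies: 8 + 3 = 11.
S2 applies: 11 − 2 = 9.
S3 applies: 9 + 2 = 11.
S5 applies: 11 + 2 = 13.
S6 applies (level before this adjustment is 13 < 18, so +1): 13 + 1 = 14.
S7 applies (level before this adjustment is 14 ≥ 8, so +4): 14 + 4 = 18.
Final offense level: 18.
Criminal history: 2 prior points → Category I (0-2).
Level 18 falls in the 16-18 band.
Grid: Level 16-18 × Category I = 930-1050 days.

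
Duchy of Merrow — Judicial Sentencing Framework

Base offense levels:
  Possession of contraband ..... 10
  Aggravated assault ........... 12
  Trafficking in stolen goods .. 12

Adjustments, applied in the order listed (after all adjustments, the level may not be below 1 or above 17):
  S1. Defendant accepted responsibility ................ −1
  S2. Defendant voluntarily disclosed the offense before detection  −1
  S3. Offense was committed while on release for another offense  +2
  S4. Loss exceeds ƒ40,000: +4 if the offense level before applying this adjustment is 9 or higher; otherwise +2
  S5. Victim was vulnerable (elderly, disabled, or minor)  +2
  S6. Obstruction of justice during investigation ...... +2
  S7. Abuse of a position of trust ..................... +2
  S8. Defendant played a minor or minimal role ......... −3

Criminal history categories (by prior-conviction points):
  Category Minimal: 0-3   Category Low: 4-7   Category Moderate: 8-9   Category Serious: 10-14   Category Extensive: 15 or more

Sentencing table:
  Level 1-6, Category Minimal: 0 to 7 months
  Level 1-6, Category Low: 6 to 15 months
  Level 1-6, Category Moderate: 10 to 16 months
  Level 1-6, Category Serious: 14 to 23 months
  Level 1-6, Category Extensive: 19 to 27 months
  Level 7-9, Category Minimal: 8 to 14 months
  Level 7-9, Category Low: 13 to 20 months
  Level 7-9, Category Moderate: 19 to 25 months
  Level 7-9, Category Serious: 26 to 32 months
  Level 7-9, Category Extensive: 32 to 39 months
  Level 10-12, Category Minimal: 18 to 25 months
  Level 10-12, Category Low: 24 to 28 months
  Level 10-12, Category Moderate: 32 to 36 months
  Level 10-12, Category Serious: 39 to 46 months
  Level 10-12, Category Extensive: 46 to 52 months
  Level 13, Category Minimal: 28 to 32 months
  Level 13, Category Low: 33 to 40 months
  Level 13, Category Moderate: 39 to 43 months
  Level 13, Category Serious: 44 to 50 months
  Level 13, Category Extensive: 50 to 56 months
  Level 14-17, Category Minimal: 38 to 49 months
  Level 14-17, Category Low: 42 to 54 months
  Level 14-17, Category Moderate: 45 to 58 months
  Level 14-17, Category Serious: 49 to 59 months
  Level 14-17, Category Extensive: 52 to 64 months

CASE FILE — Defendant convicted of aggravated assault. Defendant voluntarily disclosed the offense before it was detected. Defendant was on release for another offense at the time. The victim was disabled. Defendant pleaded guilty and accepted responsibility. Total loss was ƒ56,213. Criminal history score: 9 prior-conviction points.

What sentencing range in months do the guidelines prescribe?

Base offense level for aggravated assault: 12.
S1 applies: 12 − 1 = 11.
S2 applies: 11 − 1 = 10.
S3 applies: 10 + 2 = 12.
S4 applies (level before this adjustment is 12 ≥ 9, so +4): 12 + 4 = 16.
S5 applies: 16 + 2 = 18.
S8 does not apply.
Level 18 exceeds the maximum of 17; capped at 17.
Final offense level: 17.
Criminal history: 9 prior points → Category Moderate (8-9).
Level 17 falls in the 14-17 band.
Grid: Level 14-17 × Category Moderate = 45-58 months.

45-58 months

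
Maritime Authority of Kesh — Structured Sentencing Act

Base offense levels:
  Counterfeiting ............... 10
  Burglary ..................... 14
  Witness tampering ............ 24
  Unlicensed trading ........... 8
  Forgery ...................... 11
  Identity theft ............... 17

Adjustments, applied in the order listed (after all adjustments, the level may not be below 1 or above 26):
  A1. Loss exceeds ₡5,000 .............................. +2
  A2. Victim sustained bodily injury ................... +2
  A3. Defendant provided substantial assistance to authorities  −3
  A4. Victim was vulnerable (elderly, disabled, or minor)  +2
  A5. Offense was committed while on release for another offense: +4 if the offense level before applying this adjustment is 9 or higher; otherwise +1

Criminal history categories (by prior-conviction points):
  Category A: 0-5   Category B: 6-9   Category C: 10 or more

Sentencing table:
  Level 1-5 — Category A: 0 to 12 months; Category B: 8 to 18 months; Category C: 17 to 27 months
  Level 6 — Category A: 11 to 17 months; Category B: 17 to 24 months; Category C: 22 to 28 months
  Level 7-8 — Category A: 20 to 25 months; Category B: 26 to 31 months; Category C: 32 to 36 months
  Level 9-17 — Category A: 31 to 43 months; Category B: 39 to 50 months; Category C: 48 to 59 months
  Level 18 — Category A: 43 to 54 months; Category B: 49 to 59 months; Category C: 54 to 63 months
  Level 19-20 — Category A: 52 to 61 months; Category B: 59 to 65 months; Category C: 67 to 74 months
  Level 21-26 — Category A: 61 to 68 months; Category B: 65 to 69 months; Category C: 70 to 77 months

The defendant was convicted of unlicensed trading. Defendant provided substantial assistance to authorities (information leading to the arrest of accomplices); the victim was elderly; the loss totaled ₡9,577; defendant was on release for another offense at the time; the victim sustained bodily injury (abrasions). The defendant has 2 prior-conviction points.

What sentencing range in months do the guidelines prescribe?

31-43 months

Base offense level for unlicensed trading: 8.
A1 applies: 8 + 2 = 10.
A2 applies: 10 + 2 = 12.
A3 applies: 12 − 3 = 9.
A4 applies: 9 + 2 = 11.
A5 applies (level before this adjustment is 11 ≥ 9, so +4): 11 + 4 = 15.
Final offense level: 15.
Criminal history: 2 prior points → Category A (0-5).
Level 15 falls in the 9-17 band.
Grid: Level 9-17 × Category A = 31-43 months.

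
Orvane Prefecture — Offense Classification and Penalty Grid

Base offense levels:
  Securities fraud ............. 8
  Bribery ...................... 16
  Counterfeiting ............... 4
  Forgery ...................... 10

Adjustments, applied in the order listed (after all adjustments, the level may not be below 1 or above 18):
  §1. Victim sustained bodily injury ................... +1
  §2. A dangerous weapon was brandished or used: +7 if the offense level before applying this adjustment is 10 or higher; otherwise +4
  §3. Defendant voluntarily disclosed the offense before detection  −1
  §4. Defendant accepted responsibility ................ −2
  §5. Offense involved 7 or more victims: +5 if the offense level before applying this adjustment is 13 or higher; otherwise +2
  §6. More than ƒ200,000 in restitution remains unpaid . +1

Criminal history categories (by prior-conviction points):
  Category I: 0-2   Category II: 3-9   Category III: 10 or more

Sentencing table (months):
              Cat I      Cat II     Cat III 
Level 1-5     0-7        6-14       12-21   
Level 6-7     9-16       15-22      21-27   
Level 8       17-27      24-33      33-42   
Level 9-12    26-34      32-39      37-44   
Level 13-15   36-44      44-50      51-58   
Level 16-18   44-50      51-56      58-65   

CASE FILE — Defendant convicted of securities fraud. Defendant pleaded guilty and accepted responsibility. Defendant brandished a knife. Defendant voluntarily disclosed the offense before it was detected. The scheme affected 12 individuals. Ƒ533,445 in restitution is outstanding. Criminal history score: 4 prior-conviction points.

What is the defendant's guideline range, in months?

32-39 months

Base offense level for securities fraud: 8.
§2 applies (level before this adjustment is 8 < 10, so +4): 8 + 4 = 12.
§3 applies: 12 − 1 = 11.
§4 applies: 11 − 2 = 9.
§5 applies (level before this adjustment is 9 < 13, so +2): 9 + 2 = 11.
§6 applies: 11 + 1 = 12.
Final offense level: 12.
Criminal history: 4 prior points → Category II (3-9).
Level 12 falls in the 9-12 band.
Grid: Level 9-12 × Category II = 32-39 months.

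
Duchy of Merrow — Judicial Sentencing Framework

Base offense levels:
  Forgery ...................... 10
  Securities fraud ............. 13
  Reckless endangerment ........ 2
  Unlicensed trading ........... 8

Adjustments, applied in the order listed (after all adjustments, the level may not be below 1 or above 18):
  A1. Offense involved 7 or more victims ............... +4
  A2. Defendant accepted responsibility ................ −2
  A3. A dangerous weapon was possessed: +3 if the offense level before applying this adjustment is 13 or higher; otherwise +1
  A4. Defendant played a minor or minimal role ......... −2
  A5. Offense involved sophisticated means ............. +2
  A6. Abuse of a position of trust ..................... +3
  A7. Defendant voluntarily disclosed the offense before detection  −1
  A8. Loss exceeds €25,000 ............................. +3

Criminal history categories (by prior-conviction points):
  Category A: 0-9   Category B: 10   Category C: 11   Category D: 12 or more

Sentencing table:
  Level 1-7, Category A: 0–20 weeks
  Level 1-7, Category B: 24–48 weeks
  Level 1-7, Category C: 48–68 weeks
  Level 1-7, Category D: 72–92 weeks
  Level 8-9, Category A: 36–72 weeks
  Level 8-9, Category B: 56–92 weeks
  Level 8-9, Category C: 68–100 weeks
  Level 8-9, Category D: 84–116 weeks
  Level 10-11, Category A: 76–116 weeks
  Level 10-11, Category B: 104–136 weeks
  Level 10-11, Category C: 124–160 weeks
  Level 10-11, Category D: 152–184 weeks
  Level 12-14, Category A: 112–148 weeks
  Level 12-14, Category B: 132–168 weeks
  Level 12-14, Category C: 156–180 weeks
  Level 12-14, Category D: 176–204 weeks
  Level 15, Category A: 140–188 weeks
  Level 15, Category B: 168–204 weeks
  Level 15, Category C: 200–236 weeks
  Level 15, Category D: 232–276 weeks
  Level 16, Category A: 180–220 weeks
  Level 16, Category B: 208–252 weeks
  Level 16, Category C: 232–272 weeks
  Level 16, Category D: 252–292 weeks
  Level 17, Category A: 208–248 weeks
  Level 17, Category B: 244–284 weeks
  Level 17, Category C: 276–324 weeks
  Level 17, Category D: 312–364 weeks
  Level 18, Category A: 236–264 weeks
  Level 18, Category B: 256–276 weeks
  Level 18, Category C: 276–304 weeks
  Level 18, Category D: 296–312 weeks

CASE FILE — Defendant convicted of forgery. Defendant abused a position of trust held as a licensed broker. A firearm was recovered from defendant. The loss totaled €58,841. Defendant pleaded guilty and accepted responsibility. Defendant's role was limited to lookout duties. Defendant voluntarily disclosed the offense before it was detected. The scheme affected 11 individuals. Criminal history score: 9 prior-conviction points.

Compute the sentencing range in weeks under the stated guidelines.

180-220 weeks

Base offense level for forgery: 10.
A1 applies: 10 + 4 = 14.
A2 applies: 14 − 2 = 12.
A3 applies (level before this adjustment is 12 < 13, so +1): 12 + 1 = 13.
A4 applies: 13 − 2 = 11.
A5 does not apply.
A6 applies: 11 + 3 = 14.
A7 applies: 14 − 1 = 13.
A8 applies: 13 + 3 = 16.
Final offense level: 16.
Criminal history: 9 prior points → Category A (0-9).
Level 16 falls in the 16 band.
Grid: Level 16 × Category A = 180-220 weeks.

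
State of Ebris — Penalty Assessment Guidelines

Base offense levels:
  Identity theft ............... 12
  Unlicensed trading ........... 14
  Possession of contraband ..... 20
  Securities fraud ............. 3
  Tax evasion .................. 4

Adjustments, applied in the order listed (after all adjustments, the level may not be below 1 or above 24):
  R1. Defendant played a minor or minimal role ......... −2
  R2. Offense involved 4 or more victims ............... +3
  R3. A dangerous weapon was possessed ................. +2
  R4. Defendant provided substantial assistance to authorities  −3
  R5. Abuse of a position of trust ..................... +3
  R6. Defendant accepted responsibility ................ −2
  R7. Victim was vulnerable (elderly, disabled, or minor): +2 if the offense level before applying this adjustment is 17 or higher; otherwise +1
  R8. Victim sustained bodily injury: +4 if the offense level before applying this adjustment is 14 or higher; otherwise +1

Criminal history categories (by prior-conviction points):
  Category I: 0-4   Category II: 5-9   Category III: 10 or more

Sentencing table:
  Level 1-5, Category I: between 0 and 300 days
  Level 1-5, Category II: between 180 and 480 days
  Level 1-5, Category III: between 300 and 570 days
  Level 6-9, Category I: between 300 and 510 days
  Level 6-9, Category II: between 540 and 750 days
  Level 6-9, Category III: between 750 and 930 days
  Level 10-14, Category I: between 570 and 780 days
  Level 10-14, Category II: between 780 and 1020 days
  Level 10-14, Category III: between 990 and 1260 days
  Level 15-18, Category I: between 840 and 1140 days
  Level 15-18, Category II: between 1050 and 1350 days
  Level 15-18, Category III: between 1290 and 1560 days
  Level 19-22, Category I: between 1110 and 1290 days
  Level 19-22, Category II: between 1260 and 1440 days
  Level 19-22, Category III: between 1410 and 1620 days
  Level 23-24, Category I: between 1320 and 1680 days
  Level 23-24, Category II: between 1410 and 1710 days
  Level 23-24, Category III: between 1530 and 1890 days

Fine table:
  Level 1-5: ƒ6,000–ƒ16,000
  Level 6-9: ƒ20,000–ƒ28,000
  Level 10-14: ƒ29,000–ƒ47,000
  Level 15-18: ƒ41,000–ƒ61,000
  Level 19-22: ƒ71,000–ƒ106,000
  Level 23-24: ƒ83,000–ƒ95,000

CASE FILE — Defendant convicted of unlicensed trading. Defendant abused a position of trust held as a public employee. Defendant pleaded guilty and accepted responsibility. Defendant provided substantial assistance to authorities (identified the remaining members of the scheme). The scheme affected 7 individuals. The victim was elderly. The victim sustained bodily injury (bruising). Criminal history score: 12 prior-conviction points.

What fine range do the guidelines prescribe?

Base offense level for unlicensed trading: 14.
R1 does not apply.
R2 applies: 14 + 3 = 17.
R4 applies: 17 − 3 = 14.
R5 applies: 14 + 3 = 17.
R6 applies: 17 − 2 = 15.
R7 applies (level before this adjustment is 15 < 17, so +1): 15 + 1 = 16.
R8 applies (level before this adjustment is 16 ≥ 14, so +4): 16 + 4 = 20.
Final offense level: 20.
Level 20 falls in the 19-22 band.
Fine table: Level 19-22 → ƒ71,000–ƒ106,000.

ƒ71,000–ƒ106,000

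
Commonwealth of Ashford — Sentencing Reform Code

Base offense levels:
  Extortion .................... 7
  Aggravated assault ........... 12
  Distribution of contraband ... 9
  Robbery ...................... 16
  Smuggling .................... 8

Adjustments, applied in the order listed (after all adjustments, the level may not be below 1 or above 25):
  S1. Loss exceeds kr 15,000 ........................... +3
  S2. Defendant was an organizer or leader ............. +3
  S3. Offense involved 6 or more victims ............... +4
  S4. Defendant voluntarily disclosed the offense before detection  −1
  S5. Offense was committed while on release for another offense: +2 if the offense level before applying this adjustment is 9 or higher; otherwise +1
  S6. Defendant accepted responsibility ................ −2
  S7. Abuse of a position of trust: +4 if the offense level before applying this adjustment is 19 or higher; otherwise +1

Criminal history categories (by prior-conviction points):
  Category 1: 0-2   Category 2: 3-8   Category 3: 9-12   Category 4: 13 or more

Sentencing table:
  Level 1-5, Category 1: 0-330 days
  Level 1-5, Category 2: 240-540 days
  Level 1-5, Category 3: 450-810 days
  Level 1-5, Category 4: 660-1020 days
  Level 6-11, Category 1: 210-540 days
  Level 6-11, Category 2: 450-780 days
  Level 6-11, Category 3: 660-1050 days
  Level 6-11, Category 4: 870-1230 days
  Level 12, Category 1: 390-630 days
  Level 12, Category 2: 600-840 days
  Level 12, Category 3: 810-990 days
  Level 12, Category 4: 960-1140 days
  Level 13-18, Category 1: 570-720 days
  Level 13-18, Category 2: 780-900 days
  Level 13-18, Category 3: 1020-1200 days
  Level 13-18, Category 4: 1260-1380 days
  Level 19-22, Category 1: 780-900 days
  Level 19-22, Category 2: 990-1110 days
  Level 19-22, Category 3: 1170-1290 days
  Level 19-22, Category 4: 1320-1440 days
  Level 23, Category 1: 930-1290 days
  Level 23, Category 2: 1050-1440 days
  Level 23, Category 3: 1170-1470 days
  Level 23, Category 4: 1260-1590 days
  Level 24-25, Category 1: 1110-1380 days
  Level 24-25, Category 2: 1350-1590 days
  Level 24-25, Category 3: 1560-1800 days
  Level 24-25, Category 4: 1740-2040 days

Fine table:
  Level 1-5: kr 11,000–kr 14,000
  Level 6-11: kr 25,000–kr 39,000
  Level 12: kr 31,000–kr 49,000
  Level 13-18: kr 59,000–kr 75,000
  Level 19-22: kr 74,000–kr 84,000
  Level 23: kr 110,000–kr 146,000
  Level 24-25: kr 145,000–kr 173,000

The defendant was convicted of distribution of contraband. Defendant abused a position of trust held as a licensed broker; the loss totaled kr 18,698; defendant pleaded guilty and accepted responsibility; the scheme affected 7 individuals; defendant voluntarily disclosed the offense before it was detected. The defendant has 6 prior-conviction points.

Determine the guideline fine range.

kr 59,000–kr 75,000

Base offense level for distribution of contraband: 9.
S1 applies: 9 + 3 = 12.
S2 does not apply.
S3 applies: 12 + 4 = 16.
S4 applies: 16 − 1 = 15.
S5 does not apply.
S6 applies: 15 − 2 = 13.
S7 applies (level before this adjustment is 13 < 19, so +1): 13 + 1 = 14.
Final offense level: 14.
Level 14 falls in the 13-18 band.
Fine table: Level 13-18 → kr 59,000–kr 75,000.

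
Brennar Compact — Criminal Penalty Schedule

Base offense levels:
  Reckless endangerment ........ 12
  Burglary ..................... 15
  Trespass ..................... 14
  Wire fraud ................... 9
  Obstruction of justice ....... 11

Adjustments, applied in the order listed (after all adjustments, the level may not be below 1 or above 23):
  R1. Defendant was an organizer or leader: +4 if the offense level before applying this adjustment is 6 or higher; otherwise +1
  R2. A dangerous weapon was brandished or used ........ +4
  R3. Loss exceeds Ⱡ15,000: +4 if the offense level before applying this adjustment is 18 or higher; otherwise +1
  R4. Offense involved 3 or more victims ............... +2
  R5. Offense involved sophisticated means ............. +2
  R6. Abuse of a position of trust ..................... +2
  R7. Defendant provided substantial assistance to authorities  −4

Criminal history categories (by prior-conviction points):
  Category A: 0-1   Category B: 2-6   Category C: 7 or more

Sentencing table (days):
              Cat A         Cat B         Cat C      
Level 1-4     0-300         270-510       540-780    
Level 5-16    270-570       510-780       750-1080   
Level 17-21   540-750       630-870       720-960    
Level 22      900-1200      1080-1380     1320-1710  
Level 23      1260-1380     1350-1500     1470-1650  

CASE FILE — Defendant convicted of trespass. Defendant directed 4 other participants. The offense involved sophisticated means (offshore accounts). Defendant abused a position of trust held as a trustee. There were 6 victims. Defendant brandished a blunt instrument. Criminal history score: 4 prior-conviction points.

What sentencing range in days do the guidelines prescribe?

1350-1500 days

Base offense level for trespass: 14.
R1 applies (level before this adjustment is 14 ≥ 6, so +4): 14 + 4 = 18.
R2 applies: 18 + 4 = 22.
R3 does not apply.
R4 applies: 22 + 2 = 24.
R5 applies: 24 + 2 = 26.
R6 applies: 26 + 2 = 28.
R7 does not apply.
Level 28 exceeds the maximum of 23; capped at 23.
Final offense level: 23.
Criminal history: 4 prior points → Category B (2-6).
Level 23 falls in the 23 band.
Grid: Level 23 × Category B = 1350-1500 days.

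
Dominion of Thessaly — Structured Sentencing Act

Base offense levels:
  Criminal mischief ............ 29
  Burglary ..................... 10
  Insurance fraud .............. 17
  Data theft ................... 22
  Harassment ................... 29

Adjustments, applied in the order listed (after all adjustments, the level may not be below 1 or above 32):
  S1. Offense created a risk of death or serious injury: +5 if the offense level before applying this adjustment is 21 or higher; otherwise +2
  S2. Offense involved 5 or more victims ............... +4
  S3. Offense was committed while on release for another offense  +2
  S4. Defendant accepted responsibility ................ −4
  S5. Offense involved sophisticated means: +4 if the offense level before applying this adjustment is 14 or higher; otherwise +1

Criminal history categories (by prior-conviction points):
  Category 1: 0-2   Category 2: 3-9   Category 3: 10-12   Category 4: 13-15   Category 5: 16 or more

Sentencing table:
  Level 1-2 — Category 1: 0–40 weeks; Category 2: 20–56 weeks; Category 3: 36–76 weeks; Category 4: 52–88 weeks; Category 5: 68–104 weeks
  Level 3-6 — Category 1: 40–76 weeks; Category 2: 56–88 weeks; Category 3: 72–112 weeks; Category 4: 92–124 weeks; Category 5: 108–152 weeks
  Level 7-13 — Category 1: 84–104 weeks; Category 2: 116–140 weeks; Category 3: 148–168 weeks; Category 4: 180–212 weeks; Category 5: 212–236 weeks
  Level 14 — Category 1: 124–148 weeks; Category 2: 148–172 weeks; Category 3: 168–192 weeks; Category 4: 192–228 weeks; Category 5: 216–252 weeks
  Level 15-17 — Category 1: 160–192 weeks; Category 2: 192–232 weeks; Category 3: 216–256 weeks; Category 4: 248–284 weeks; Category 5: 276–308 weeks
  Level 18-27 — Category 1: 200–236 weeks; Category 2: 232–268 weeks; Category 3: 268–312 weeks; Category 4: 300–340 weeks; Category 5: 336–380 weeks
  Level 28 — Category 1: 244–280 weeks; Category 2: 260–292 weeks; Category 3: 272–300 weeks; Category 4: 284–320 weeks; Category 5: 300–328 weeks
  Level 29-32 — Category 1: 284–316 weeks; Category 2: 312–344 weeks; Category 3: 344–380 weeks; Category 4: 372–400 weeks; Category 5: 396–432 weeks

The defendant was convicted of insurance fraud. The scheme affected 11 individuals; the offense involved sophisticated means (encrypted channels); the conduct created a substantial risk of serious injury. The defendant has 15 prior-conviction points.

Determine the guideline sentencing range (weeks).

Base offense level for insurance fraud: 17.
S1 applies (level before this adjustment is 17 < 21, so +2): 17 + 2 = 19.
S2 applies: 19 + 4 = 23.
S5 applies (level before this adjustment is 23 ≥ 14, so +4): 23 + 4 = 27.
Final offense level: 27.
Criminal history: 15 prior points → Category 4 (13-15).
Level 27 falls in the 18-27 band.
Grid: Level 18-27 × Category 4 = 300-340 weeks.

300-340 weeks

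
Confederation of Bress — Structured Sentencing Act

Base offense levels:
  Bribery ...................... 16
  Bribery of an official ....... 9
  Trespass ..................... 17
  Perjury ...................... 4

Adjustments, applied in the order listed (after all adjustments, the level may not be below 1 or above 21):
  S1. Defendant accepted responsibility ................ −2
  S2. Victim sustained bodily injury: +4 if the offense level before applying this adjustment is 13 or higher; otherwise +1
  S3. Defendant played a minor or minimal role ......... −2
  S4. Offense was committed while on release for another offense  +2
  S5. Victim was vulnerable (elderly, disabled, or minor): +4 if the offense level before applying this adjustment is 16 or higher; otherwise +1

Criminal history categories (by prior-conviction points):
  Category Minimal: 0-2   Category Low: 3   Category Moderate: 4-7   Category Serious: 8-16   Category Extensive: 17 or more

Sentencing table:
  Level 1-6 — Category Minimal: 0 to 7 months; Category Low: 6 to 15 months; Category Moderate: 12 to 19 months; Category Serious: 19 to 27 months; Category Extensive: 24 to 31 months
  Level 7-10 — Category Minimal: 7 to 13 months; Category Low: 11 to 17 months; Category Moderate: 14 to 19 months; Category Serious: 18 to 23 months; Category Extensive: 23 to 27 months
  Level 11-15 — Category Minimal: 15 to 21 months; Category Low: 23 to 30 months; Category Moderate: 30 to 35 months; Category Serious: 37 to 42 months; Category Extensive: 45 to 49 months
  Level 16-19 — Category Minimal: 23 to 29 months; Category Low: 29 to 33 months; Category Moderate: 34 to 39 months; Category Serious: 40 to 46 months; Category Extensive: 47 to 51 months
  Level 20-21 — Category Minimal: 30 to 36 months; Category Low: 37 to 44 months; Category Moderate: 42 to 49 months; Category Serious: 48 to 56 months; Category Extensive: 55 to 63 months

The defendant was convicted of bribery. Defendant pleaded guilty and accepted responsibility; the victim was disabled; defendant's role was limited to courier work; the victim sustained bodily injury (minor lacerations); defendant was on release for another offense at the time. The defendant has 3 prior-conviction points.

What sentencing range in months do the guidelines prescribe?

37-44 months

Base offense level for bribery: 16.
S1 applies: 16 − 2 = 14.
S2 applies (level before this adjustment is 14 ≥ 13, so +4): 14 + 4 = 18.
S3 applies: 18 − 2 = 16.
S4 applies: 16 + 2 = 18.
S5 applies (level before this adjustment is 18 ≥ 16, so +4): 18 + 4 = 22.
Level 22 exceeds the maximum of 21; capped at 21.
Final offense level: 21.
Criminal history: 3 prior points → Category Low (3).
Level 21 falls in the 20-21 band.
Grid: Level 20-21 × Category Low = 37-44 months.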